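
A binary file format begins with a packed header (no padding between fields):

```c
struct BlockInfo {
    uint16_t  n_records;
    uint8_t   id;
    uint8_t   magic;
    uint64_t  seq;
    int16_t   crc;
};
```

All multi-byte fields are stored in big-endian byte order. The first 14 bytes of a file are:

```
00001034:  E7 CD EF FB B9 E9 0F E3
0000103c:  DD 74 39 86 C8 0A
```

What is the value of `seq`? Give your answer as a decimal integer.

13396256037937625478

`seq` follows `n_records` (2 B), `id` (1 B), `magic` (1 B), so it starts at offset 2 + 1 + 1 = 4 and occupies 8 bytes.
Bytes at offsets 4..11: B9 E9 0F E3 DD 74 39 86.
Big-endian stores the most-significant byte at the lowest address.
The bytes are already most-significant first: 0xB9E90FE3DD743986.
0xB9E90FE3DD743986 = 13396256037937625478.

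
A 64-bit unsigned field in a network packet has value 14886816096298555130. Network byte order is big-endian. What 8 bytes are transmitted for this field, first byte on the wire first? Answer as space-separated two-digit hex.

14886816096298555130 in hexadecimal, padded to 64 bits, is 0xCE98985DA87156FA.
Split into bytes (most-significant first): CE 98 98 5D A8 71 56 FA.
Big-endian: lowest address holds the most-significant byte.
So the memory order matches the most-significant-first order: CE 98 98 5D A8 71 56 FA.

CE 98 98 5D A8 71 56 FA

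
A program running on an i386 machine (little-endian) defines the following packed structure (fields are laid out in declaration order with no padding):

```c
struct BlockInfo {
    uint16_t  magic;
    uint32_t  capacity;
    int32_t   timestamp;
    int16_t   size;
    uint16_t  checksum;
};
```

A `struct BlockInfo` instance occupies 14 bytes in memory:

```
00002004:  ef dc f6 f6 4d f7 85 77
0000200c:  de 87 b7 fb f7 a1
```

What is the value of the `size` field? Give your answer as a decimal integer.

`size` follows `magic` (2 B), `capacity` (4 B), `timestamp` (4 B), so it starts at offset 2 + 4 + 4 = 10 and occupies 2 bytes.
Bytes at offsets 10..11: B7 FB.
Little-endian: lowest address holds the least-significant byte.
Reassemble most-significant byte first: FB B7 → 0xFBB7.
Top bit is set, so as a signed 16-bit value this is 0xFBB7 − 2^16 = -1097.

-1097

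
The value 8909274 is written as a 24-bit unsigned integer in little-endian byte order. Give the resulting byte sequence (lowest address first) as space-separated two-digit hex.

8909274 in hexadecimal, padded to 24 bits, is 0x87F1DA.
Split into bytes (most-significant first): 87 F1 DA.
Little-endian: lowest address holds the least-significant byte.
So at ascending addresses the bytes are DA F1 87.

DA F1 87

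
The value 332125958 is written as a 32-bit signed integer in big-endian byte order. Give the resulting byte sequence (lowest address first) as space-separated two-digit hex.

332125958 in hexadecimal, padded to 32 bits, is 0x13CBD706.
Split into bytes (most-significant first): 13 CB D7 06.
In big-endian order the high byte comes first in memory.
So the memory order matches the most-significant-first order: 13 CB D7 06.

13 CB D7 06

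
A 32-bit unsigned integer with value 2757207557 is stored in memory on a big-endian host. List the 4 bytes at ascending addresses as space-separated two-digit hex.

2757207557 in hexadecimal, padded to 32 bits, is 0xA457A605.
Split into bytes (most-significant first): A4 57 A6 05.
Big-endian stores the most-significant byte at the lowest address.
So the memory order matches the most-significant-first order: A4 57 A6 05.

A4 57 A6 05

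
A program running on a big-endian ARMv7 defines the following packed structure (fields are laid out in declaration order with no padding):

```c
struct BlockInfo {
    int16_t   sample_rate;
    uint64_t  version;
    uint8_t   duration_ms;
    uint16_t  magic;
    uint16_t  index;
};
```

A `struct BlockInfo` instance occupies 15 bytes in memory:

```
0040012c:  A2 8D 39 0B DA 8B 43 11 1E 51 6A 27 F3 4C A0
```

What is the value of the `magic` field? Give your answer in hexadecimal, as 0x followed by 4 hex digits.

0x27F3

`magic` follows `sample_rate` (2 B), `version` (8 B), `duration_ms` (1 B), so it starts at offset 2 + 8 + 1 = 11 and occupies 2 bytes.
Bytes at offsets 11..12: 27 F3.
Big-endian stores the most-significant byte at the lowest address.
The bytes are already most-significant first: 0x27F3.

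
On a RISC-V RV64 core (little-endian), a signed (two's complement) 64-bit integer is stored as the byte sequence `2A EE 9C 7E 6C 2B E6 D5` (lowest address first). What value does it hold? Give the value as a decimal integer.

Little-endian stores the least-significant byte at the lowest address.
Reassemble most-significant byte first: D5 E6 2B 6C 7E 9C EE 2A → 0xD5E62B6C7E9CEE2A.
Top bit is set, so as a signed 64-bit value this is 0xD5E62B6C7E9CEE2A − 2^64 = -3033689554006774230.

-3033689554006774230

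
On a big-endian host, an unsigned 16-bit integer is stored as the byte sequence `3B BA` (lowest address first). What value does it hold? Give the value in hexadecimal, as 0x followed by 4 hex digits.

In big-endian order the high byte comes first in memory.
The bytes are already most-significant first: 0x3BBA.

0x3BBA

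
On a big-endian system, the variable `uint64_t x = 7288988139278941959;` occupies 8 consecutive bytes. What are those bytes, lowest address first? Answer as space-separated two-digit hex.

65 27 B0 18 0D C1 BF 07

7288988139278941959 in hexadecimal, padded to 64 bits, is 0x6527B0180DC1BF07.
Split into bytes (most-significant first): 65 27 B0 18 0D C1 BF 07.
In big-endian order the high byte comes first in memory.
So the memory order matches the most-significant-first order: 65 27 B0 18 0D C1 BF 07.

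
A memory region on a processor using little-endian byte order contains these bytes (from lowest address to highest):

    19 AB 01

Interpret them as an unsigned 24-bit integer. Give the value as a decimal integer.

In little-endian order the low byte comes first in memory.
Reassemble most-significant byte first: 01 AB 19 → 0x01AB19.
0x01AB19 = 109337.

109337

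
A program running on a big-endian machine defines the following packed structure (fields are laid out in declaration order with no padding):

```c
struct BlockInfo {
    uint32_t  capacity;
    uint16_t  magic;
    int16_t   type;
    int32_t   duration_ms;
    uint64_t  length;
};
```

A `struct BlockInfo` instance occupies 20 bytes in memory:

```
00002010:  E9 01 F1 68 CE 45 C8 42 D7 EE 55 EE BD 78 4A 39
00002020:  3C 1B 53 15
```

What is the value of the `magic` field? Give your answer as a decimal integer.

`magic` follows `capacity` (4 bytes), so it starts at byte offset 4 and occupies 2 bytes.
Bytes at offsets 4..5: CE 45.
Big-endian stores the most-significant byte at the lowest address.
The bytes are already most-significant first: 0xCE45.
0xCE45 = 52805.

52805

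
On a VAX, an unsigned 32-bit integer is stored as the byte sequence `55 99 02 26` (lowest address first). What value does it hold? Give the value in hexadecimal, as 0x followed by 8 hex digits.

In little-endian order the low byte comes first in memory.
Reassemble most-significant byte first: 26 02 99 55 → 0x26029955.

0x26029955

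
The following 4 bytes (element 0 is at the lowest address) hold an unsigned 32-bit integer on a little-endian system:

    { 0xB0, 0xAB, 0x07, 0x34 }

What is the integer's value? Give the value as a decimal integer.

872917936

Little-endian stores the least-significant byte at the lowest address.
Reassemble most-significant byte first: 34 07 AB B0 → 0x3407ABB0.
0x3407ABB0 = 872917936.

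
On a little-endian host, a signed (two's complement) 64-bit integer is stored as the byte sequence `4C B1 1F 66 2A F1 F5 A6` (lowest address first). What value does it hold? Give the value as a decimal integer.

Little-endian: lowest address holds the least-significant byte.
Reassemble most-significant byte first: A6 F5 F1 2A 66 1F B1 4C → 0xA6F5F12A661FB14C.
Top bit is set, so as a signed 64-bit value this is 0xA6F5F12A661FB14C − 2^64 = -6415956929715130036.

-6415956929715130036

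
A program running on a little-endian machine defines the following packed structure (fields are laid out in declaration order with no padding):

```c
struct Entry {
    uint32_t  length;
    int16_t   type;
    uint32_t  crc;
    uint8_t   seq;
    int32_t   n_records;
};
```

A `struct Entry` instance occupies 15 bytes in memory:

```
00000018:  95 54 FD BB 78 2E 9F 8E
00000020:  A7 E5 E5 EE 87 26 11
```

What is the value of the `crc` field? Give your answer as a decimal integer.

3852963487

`crc` follows `length` (4 B), `type` (2 B), so it starts at offset 4 + 2 = 6 and occupies 4 bytes.
Bytes at offsets 6..9: 9F 8E A7 E5.
Little-endian: lowest address holds the least-significant byte.
Reassemble most-significant byte first: E5 A7 8E 9F → 0xE5A78E9F.
0xE5A78E9F = 3852963487.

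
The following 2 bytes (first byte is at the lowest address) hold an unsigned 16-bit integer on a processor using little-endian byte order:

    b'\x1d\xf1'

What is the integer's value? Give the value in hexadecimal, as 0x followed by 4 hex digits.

0xF11D

Little-endian: lowest address holds the least-significant byte.
Reassemble most-significant byte first: F1 1D → 0xF11D.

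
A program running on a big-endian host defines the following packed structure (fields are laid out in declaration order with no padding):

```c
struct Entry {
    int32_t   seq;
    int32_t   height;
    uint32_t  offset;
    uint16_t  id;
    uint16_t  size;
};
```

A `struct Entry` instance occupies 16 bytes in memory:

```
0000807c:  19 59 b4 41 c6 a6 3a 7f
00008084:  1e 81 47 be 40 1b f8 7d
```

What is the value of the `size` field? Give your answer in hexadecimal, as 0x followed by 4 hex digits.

`size` follows `seq` (4 B), `height` (4 B), `offset` (4 B), `id` (2 B), so it starts at offset 4 + 4 + 4 + 2 = 14 and occupies 2 bytes.
Bytes at offsets 14..15: F8 7D.
Big-endian stores the most-significant byte at the lowest address.
The bytes are already most-significant first: 0xF87D.

0xF87D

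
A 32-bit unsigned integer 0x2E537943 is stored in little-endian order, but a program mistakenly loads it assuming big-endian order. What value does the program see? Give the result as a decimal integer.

Stored little-endian, the bytes at ascending addresses are 43 79 53 2E.
Read back as big-endian, the last byte is least significant, giving 0x4379532E.
0x4379532E = 1132024622.

1132024622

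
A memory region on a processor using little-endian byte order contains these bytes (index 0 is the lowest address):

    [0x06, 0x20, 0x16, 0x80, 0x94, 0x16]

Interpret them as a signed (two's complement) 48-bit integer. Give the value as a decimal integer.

24827059904518

In little-endian order the low byte comes first in memory.
Reassemble most-significant byte first: 16 94 80 16 20 06 → 0x169480162006.
0x169480162006 = 24827059904518.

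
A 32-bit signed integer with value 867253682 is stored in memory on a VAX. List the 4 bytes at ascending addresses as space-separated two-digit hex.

867253682 in hexadecimal, padded to 32 bits, is 0x33B13DB2.
Split into bytes (most-significant first): 33 B1 3D B2.
Little-endian: lowest address holds the least-significant byte.
So at ascending addresses the bytes are B2 3D B1 33.

B2 3D B1 33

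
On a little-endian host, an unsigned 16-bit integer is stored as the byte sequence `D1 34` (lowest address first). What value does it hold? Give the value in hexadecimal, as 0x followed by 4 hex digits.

In little-endian order the low byte comes first in memory.
Reassemble most-significant byte first: 34 D1 → 0x34D1.

0x34D1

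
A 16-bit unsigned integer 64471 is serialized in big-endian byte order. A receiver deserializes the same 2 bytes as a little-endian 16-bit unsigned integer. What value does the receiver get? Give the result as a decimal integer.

55291

64471 in 16-bit hexadecimal is 0xFBD7.
Stored big-endian, the bytes at ascending addresses are FB D7.
Read back as little-endian, the first byte is least significant, giving 0xD7FB.
0xD7FB = 55291.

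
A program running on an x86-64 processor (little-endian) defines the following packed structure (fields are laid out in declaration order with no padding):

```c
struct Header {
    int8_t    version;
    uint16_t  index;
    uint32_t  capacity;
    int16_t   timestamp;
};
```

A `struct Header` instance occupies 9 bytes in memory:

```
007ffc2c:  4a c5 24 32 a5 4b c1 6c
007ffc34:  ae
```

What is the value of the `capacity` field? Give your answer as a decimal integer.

3242960178

`capacity` follows `version` (1 B), `index` (2 B), so it starts at offset 1 + 2 = 3 and occupies 4 bytes.
Bytes at offsets 3..6: 32 A5 4B C1.
In little-endian order the low byte comes first in memory.
Reassemble most-significant byte first: C1 4B A5 32 → 0xC14BA532.
0xC14BA532 = 3242960178.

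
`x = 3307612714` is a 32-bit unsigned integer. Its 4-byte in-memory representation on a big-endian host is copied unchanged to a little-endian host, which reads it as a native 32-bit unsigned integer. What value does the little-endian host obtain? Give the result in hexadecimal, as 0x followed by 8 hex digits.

3307612714 in 32-bit hexadecimal is 0xC5262A2A.
Stored big-endian, the bytes at ascending addresses are C5 26 2A 2A.
Read back as little-endian, the first byte is least significant, giving 0x2A2A26C5.

0x2A2A26C5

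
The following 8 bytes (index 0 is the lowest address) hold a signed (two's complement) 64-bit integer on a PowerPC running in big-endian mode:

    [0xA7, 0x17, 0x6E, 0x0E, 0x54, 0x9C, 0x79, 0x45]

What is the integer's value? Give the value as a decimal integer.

-6406530937083102907

Big-endian stores the most-significant byte at the lowest address.
The bytes are already most-significant first: 0xA7176E0E549C7945.
Top bit is set, so as a signed 64-bit value this is 0xA7176E0E549C7945 − 2^64 = -6406530937083102907.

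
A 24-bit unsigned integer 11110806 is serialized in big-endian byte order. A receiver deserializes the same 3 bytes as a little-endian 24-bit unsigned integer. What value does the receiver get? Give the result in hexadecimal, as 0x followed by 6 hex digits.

11110806 in 24-bit hexadecimal is 0xA98996.
Stored big-endian, the bytes at ascending addresses are A9 89 96.
Read back as little-endian, the first byte is least significant, giving 0x9689A9.

0x9689A9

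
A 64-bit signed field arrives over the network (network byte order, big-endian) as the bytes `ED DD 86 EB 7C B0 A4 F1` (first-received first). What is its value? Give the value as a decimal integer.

-1306739970900187919

Big-endian: lowest address holds the most-significant byte.
The bytes are already most-significant first: 0xEDDD86EB7CB0A4F1.
Top bit is set, so as a signed 64-bit value this is 0xEDDD86EB7CB0A4F1 − 2^64 = -1306739970900187919.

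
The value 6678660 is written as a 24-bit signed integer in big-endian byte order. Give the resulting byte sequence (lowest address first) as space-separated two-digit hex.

65 E8 84

6678660 in hexadecimal, padded to 24 bits, is 0x65E884.
Split into bytes (most-significant first): 65 E8 84.
Big-endian: lowest address holds the most-significant byte.
So the memory order matches the most-significant-first order: 65 E8 84.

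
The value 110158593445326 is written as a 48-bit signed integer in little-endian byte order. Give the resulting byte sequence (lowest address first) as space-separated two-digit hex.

CE CD D4 4B 30 64

110158593445326 in hexadecimal, padded to 48 bits, is 0x64304BD4CDCE.
Split into bytes (most-significant first): 64 30 4B D4 CD CE.
Little-endian stores the least-significant byte at the lowest address.
So at ascending addresses the bytes are CE CD D4 4B 30 64.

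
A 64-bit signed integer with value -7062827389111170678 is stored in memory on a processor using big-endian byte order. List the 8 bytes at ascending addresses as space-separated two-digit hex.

9D FB CB E8 FA 21 09 8A

Two's complement of -7062827389111170678 in 64 bits: 7062827389111170678 = 0x6204341705DEF676; invert → 0x9DFBCBE8FA210989; add 1 → 0x9DFBCBE8FA21098A.
Split into bytes (most-significant first): 9D FB CB E8 FA 21 09 8A.
Big-endian: lowest address holds the most-significant byte.
So the memory order matches the most-significant-first order: 9D FB CB E8 FA 21 09 8A.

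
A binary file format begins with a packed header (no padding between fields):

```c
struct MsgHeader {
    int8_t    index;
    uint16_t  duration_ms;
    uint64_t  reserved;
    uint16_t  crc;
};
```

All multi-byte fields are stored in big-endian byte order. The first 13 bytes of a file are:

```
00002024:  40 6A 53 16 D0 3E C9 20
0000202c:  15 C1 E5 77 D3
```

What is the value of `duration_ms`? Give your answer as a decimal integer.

27219

`duration_ms` follows `index` (1 byte), so it starts at byte offset 1 and occupies 2 bytes.
Bytes at offsets 1..2: 6A 53.
In big-endian order the high byte comes first in memory.
The bytes are already most-significant first: 0x6A53.
0x6A53 = 27219.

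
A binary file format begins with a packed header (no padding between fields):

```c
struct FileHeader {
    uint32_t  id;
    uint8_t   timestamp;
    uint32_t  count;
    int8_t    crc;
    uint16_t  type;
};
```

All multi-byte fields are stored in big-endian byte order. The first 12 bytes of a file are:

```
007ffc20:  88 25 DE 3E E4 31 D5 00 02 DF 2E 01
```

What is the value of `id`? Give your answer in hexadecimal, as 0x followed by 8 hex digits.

`id` is the first field, at byte offset 0, occupying 4 bytes.
Bytes at offsets 0..3: 88 25 DE 3E.
Big-endian: lowest address holds the most-significant byte.
The bytes are already most-significant first: 0x8825DE3E.

0x8825DE3E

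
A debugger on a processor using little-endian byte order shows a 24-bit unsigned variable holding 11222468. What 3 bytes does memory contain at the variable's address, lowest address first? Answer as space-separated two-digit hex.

11222468 in hexadecimal, padded to 24 bits, is 0xAB3DC4.
Split into bytes (most-significant first): AB 3D C4.
In little-endian order the low byte comes first in memory.
So at ascending addresses the bytes are C4 3D AB.

C4 3D AB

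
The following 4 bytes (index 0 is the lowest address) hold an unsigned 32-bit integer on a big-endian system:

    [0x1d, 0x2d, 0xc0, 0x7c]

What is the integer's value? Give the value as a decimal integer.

Big-endian stores the most-significant byte at the lowest address.
The bytes are already most-significant first: 0x1D2DC07C.
0x1D2DC07C = 489537660.

489537660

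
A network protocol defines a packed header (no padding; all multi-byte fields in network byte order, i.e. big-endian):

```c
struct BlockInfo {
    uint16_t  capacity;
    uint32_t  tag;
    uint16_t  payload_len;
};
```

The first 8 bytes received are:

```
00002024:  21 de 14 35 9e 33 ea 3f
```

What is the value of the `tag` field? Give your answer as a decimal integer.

`tag` follows `capacity` (2 bytes), so it starts at byte offset 2 and occupies 4 bytes.
Bytes at offsets 2..5: 14 35 9E 33.
Big-endian: lowest address holds the most-significant byte.
The bytes are already most-significant first: 0x14359E33.
0x14359E33 = 339058227.

339058227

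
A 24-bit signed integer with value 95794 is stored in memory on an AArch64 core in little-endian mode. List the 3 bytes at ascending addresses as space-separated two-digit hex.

95794 in hexadecimal, padded to 24 bits, is 0x017632.
Split into bytes (most-significant first): 01 76 32.
Little-endian stores the least-significant byte at the lowest address.
So at ascending addresses the bytes are 32 76 01.

32 76 01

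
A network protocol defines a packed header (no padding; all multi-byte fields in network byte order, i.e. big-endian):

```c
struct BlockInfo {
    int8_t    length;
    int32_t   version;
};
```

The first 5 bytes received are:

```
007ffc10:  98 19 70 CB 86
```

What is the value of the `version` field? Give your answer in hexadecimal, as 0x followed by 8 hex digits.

0x1970CB86

`version` follows `length` (1 byte), so it starts at byte offset 1 and occupies 4 bytes.
Bytes at offsets 1..4: 19 70 CB 86.
Big-endian: lowest address holds the most-significant byte.
The bytes are already most-significant first: 0x1970CB86.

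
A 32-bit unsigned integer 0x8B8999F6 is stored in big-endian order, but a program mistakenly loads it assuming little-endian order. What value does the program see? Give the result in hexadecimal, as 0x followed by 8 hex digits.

Stored big-endian, the bytes at ascending addresses are 8B 89 99 F6.
Read back as little-endian, the first byte is least significant, giving 0xF699898B.

0xF699898B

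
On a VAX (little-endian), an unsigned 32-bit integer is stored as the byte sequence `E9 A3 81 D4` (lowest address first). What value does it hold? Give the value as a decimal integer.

In little-endian order the low byte comes first in memory.
Reassemble most-significant byte first: D4 81 A3 E9 → 0xD481A3E9.
0xD481A3E9 = 3565265897.

3565265897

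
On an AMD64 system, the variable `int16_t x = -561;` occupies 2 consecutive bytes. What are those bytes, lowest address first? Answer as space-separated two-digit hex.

Two's complement of -561 in 16 bits: 561 = 0x0231; invert → 0xFDCE; add 1 → 0xFDCF.
Split into bytes (most-significant first): FD CF.
In little-endian order the low byte comes first in memory.
So at ascending addresses the bytes are CF FD.

CF FD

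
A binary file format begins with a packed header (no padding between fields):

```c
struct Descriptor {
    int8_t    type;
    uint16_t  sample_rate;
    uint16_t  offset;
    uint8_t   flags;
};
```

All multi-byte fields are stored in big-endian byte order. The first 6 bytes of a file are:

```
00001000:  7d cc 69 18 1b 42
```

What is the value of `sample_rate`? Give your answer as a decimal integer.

52329

`sample_rate` follows `type` (1 byte), so it starts at byte offset 1 and occupies 2 bytes.
Bytes at offsets 1..2: CC 69.
Big-endian: lowest address holds the most-significant byte.
The bytes are already most-significant first: 0xCC69.
0xCC69 = 52329.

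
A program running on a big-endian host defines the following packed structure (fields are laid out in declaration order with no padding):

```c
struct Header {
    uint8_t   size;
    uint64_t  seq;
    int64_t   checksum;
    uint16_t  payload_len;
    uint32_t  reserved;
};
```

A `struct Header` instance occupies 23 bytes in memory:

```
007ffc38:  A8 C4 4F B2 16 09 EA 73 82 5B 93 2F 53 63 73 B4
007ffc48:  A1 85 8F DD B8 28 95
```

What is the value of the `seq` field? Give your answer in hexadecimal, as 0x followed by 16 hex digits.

`seq` follows `size` (1 byte), so it starts at byte offset 1 and occupies 8 bytes.
Bytes at offsets 1..8: C4 4F B2 16 09 EA 73 82.
In big-endian order the high byte comes first in memory.
The bytes are already most-significant first: 0xC44FB21609EA7382.

0xC44FB21609EA7382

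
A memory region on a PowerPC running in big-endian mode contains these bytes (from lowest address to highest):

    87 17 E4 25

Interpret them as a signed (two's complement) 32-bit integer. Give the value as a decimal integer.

-2028477403

Big-endian stores the most-significant byte at the lowest address.
The bytes are already most-significant first: 0x8717E425.
Top bit is set, so as a signed 32-bit value this is 0x8717E425 − 2^32 = -2028477403.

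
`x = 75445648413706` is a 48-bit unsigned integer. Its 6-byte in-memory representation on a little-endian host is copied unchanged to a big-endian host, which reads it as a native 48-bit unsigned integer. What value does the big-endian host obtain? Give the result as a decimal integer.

75445648413706 in 48-bit hexadecimal is 0x449E0F12D40A.
Stored little-endian, the bytes at ascending addresses are 0A D4 12 0F 9E 44.
Read back as big-endian, the last byte is least significant, giving 0x0AD4120F9E44.
0x0AD4120F9E44 = 11905952357956.

11905952357956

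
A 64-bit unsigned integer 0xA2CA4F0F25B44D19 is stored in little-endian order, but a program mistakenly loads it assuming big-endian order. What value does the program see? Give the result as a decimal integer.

Stored little-endian, the bytes at ascending addresses are 19 4D B4 25 0F 4F CA A2.
Read back as big-endian, the last byte is least significant, giving 0x194DB4250F4FCAA2.
0x194DB4250F4FCAA2 = 1823311495418596002.

1823311495418596002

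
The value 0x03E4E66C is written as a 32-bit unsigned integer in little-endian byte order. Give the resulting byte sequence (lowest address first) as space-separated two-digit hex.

Split into bytes (most-significant first): 03 E4 E6 6C.
In little-endian order the low byte comes first in memory.
So at ascending addresses the bytes are 6C E6 E4 03.

6C E6 E4 03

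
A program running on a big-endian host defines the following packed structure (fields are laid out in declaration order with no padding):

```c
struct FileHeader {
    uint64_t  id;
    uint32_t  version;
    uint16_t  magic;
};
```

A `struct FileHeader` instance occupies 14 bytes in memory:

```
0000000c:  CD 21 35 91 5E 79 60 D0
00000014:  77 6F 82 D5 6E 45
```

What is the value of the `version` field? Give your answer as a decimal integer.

2003796693

`version` follows `id` (8 bytes), so it starts at byte offset 8 and occupies 4 bytes.
Bytes at offsets 8..11: 77 6F 82 D5.
Big-endian: lowest address holds the most-significant byte.
The bytes are already most-significant first: 0x776F82D5.
0x776F82D5 = 2003796693.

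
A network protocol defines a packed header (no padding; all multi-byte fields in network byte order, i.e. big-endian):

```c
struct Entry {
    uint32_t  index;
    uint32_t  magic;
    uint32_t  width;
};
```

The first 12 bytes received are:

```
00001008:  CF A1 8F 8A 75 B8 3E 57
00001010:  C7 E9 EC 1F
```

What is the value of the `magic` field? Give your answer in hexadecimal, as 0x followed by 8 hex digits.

`magic` follows `index` (4 bytes), so it starts at byte offset 4 and occupies 4 bytes.
Bytes at offsets 4..7: 75 B8 3E 57.
In big-endian order the high byte comes first in memory.
The bytes are already most-significant first: 0x75B83E57.

0x75B83E57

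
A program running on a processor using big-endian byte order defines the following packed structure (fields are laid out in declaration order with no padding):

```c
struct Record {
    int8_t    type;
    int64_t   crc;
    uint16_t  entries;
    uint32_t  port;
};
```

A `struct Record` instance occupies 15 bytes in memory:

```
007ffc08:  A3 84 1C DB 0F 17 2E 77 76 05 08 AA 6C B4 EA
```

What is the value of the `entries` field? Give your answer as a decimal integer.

`entries` follows `type` (1 B), `crc` (8 B), so it starts at offset 1 + 8 = 9 and occupies 2 bytes.
Bytes at offsets 9..10: 05 08.
In big-endian order the high byte comes first in memory.
The bytes are already most-significant first: 0x0508.
0x0508 = 1288.

1288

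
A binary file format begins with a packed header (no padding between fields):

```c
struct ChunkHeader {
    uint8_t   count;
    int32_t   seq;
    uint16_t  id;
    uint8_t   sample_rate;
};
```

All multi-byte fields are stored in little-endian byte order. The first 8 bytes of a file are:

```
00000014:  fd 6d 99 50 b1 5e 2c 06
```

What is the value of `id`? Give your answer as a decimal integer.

`id` follows `count` (1 B), `seq` (4 B), so it starts at offset 1 + 4 = 5 and occupies 2 bytes.
Bytes at offsets 5..6: 5E 2C.
Little-endian stores the least-significant byte at the lowest address.
Reassemble most-significant byte first: 2C 5E → 0x2C5E.
0x2C5E = 11358.

11358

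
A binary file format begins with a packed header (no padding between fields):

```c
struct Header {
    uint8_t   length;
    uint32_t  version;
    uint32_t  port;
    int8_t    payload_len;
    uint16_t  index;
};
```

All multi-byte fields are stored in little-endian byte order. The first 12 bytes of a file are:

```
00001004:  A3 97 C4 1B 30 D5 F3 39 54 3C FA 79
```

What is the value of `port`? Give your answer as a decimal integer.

`port` follows `length` (1 B), `version` (4 B), so it starts at offset 1 + 4 = 5 and occupies 4 bytes.
Bytes at offsets 5..8: D5 F3 39 54.
Little-endian: lowest address holds the least-significant byte.
Reassemble most-significant byte first: 54 39 F3 D5 → 0x5439F3D5.
0x5439F3D5 = 1413084117.

1413084117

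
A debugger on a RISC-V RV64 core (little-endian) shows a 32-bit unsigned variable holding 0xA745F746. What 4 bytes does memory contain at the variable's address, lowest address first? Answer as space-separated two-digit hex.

46 F7 45 A7

Split into bytes (most-significant first): A7 45 F7 46.
Little-endian stores the least-significant byte at the lowest address.
So at ascending addresses the bytes are 46 F7 45 A7.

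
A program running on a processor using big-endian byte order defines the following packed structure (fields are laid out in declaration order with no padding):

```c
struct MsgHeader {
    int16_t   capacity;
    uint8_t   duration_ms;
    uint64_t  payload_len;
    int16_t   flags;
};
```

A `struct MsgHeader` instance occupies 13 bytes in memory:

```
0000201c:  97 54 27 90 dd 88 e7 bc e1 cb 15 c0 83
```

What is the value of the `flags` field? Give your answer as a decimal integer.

`flags` follows `capacity` (2 B), `duration_ms` (1 B), `payload_len` (8 B), so it starts at offset 2 + 1 + 8 = 11 and occupies 2 bytes.
Bytes at offsets 11..12: C0 83.
Big-endian: lowest address holds the most-significant byte.
The bytes are already most-significant first: 0xC083.
Top bit is set, so as a signed 16-bit value this is 0xC083 − 2^16 = -16253.

-16253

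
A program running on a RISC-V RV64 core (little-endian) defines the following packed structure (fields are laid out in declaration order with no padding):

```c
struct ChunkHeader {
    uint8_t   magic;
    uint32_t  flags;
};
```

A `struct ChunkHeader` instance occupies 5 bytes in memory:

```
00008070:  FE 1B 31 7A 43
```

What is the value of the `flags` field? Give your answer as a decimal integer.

`flags` follows `magic` (1 byte), so it starts at byte offset 1 and occupies 4 bytes.
Bytes at offsets 1..4: 1B 31 7A 43.
Little-endian: lowest address holds the least-significant byte.
Reassemble most-significant byte first: 43 7A 31 1B → 0x437A311B.
0x437A311B = 1132081435.

1132081435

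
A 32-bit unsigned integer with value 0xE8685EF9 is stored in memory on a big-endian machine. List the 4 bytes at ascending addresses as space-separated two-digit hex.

E8 68 5E F9

Split into bytes (most-significant first): E8 68 5E F9.
In big-endian order the high byte comes first in memory.
So the memory order matches the most-significant-first order: E8 68 5E F9.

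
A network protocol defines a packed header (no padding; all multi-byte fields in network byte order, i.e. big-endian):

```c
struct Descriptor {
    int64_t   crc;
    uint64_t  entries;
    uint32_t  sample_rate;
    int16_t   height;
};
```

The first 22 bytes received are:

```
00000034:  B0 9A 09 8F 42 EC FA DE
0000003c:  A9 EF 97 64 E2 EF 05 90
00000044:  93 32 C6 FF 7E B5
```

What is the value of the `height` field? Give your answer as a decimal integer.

32437

`height` follows `crc` (8 B), `entries` (8 B), `sample_rate` (4 B), so it starts at offset 8 + 8 + 4 = 20 and occupies 2 bytes.
Bytes at offsets 20..21: 7E B5.
Big-endian: lowest address holds the most-significant byte.
The bytes are already most-significant first: 0x7EB5.
0x7EB5 = 32437.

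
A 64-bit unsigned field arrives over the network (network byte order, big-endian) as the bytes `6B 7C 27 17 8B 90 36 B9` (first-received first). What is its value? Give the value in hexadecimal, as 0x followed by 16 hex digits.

In big-endian order the high byte comes first in memory.
The bytes are already most-significant first: 0x6B7C27178B9036B9.

0x6B7C27178B9036B9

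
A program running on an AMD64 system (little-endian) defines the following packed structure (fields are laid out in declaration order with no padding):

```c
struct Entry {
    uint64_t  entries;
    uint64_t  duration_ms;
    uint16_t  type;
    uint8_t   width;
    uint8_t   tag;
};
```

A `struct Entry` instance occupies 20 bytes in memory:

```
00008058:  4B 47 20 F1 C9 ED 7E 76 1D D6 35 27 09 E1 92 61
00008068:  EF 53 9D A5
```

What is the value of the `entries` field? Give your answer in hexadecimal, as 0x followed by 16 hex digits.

0x767EEDC9F120474B

`entries` is the first field, at byte offset 0, occupying 8 bytes.
Bytes at offsets 0..7: 4B 47 20 F1 C9 ED 7E 76.
In little-endian order the low byte comes first in memory.
Reassemble most-significant byte first: 76 7E ED C9 F1 20 47 4B → 0x767EEDC9F120474B.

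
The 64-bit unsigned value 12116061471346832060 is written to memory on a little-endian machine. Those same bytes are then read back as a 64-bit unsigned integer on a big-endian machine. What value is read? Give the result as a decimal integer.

12116061471346832060 in 64-bit hexadecimal is 0xA824E5B6EC6CB2BC.
Stored little-endian, the bytes at ascending addresses are BC B2 6C EC B6 E5 24 A8.
Read back as big-endian, the last byte is least significant, giving 0xBCB26CECB6E524A8.
0xBCB26CECB6E524A8 = 13597049988921500840.

13597049988921500840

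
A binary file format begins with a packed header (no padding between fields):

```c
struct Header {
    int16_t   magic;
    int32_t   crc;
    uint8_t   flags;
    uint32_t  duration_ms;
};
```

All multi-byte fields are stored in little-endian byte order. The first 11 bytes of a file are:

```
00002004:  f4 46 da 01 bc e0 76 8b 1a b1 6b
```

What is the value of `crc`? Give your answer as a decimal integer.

`crc` follows `magic` (2 bytes), so it starts at byte offset 2 and occupies 4 bytes.
Bytes at offsets 2..5: DA 01 BC E0.
In little-endian order the low byte comes first in memory.
Reassemble most-significant byte first: E0 BC 01 DA → 0xE0BC01DA.
Top bit is set, so as a signed 32-bit value this is 0xE0BC01DA − 2^32 = -524549670.

-524549670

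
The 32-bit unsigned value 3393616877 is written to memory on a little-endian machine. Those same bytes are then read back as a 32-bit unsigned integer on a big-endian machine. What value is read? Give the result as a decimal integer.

3984279242

3393616877 in 32-bit hexadecimal is 0xCA467BED.
Stored little-endian, the bytes at ascending addresses are ED 7B 46 CA.
Read back as big-endian, the last byte is least significant, giving 0xED7B46CA.
0xED7B46CA = 3984279242.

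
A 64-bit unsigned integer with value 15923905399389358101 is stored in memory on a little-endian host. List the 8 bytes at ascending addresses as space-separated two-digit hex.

15 08 87 9F 97 13 FD DC

15923905399389358101 in hexadecimal, padded to 64 bits, is 0xDCFD13979F870815.
Split into bytes (most-significant first): DC FD 13 97 9F 87 08 15.
Little-endian: lowest address holds the least-significant byte.
So at ascending addresses the bytes are 15 08 87 9F 97 13 FD DC.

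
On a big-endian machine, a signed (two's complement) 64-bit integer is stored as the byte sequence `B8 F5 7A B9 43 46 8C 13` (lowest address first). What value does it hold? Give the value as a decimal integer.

Big-endian stores the most-significant byte at the lowest address.
The bytes are already most-significant first: 0xB8F57AB943468C13.
Top bit is set, so as a signed 64-bit value this is 0xB8F57AB943468C13 − 2^64 = -5119050465320465389.

-5119050465320465389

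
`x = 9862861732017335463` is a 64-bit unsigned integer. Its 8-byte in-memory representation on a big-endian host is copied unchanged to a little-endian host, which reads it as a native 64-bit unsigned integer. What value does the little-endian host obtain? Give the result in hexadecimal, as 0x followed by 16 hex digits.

9862861732017335463 in 64-bit hexadecimal is 0x88DFEC7D55AFECA7.
Stored big-endian, the bytes at ascending addresses are 88 DF EC 7D 55 AF EC A7.
Read back as little-endian, the first byte is least significant, giving 0xA7ECAF557DECDF88.

0xA7ECAF557DECDF88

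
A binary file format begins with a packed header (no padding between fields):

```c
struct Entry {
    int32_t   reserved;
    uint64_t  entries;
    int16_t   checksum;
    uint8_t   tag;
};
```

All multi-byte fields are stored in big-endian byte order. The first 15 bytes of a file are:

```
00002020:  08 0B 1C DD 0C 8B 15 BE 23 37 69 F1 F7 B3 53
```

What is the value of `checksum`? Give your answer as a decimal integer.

`checksum` follows `reserved` (4 B), `entries` (8 B), so it starts at offset 4 + 8 = 12 and occupies 2 bytes.
Bytes at offsets 12..13: F7 B3.
Big-endian: lowest address holds the most-significant byte.
The bytes are already most-significant first: 0xF7B3.
Top bit is set, so as a signed 16-bit value this is 0xF7B3 − 2^16 = -2125.

-2125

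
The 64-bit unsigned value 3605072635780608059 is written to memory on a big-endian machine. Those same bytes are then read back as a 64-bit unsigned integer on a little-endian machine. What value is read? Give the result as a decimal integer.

3605072635780608059 in 64-bit hexadecimal is 0x3207CA76352F303B.
Stored big-endian, the bytes at ascending addresses are 32 07 CA 76 35 2F 30 3B.
Read back as little-endian, the first byte is least significant, giving 0x3B302F3576CA0732.
0x3B302F3576CA0732 = 4264960753792583474.

4264960753792583474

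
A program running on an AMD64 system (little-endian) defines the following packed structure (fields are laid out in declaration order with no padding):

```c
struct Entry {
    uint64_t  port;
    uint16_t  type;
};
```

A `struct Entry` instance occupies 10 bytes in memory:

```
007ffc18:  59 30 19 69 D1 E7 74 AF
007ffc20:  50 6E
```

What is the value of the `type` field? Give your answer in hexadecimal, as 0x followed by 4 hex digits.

0x6E50

`type` follows `port` (8 bytes), so it starts at byte offset 8 and occupies 2 bytes.
Bytes at offsets 8..9: 50 6E.
Little-endian stores the least-significant byte at the lowest address.
Reassemble most-significant byte first: 6E 50 → 0x6E50.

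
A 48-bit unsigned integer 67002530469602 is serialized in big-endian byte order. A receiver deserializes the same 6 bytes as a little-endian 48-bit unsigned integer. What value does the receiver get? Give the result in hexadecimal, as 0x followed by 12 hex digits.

0xE216073EF03C

67002530469602 in 48-bit hexadecimal is 0x3CF03E0716E2.
Stored big-endian, the bytes at ascending addresses are 3C F0 3E 07 16 E2.
Read back as little-endian, the first byte is least significant, giving 0xE216073EF03C.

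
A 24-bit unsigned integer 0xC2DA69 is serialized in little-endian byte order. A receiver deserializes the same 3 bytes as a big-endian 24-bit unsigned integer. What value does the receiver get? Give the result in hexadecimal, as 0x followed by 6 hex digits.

0x69DAC2

Stored little-endian, the bytes at ascending addresses are 69 DA C2.
Read back as big-endian, the last byte is least significant, giving 0x69DAC2.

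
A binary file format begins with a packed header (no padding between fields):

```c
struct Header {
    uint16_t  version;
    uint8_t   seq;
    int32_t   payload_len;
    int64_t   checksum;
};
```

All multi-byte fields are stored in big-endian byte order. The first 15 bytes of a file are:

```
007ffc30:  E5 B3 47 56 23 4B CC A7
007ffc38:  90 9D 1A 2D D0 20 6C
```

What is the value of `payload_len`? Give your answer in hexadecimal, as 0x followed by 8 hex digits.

0x56234BCC

`payload_len` follows `version` (2 B), `seq` (1 B), so it starts at offset 2 + 1 = 3 and occupies 4 bytes.
Bytes at offsets 3..6: 56 23 4B CC.
Big-endian: lowest address holds the most-significant byte.
The bytes are already most-significant first: 0x56234BCC.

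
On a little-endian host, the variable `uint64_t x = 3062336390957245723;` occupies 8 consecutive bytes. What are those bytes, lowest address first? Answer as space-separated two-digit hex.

3062336390957245723 in hexadecimal, padded to 64 bits, is 0x2A7F9AB8FDC2251B.
Split into bytes (most-significant first): 2A 7F 9A B8 FD C2 25 1B.
Little-endian: lowest address holds the least-significant byte.
So at ascending addresses the bytes are 1B 25 C2 FD B8 9A 7F 2A.

1B 25 C2 FD B8 9A 7F 2A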